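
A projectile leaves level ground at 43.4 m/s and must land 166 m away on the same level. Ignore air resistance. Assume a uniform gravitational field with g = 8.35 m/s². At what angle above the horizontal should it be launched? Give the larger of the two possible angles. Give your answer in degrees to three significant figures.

Level-ground range R = v₀² sin(2θ)/g ⇒ sin(2θ) = gR/v₀² = 8.35 × 166 / 43.4² = 0.7359.
2θ = 47.38° or 180° − 47.38° = 132.6°, so θ = 23.69° or 66.31°.
The larger angle is 66.31°.

66.3°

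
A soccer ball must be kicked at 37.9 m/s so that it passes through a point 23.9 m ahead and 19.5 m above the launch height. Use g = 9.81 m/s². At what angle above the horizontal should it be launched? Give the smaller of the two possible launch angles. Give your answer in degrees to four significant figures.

44.28°

Trajectory: y = x tanθ − g x² (1 + tan²θ)/(2v₀²). With x = 23.9, y = 19.5, v₀ = 37.9, g = 9.81:
1.951 tan²θ − 23.9 tanθ + (21.45) = 0.
tanθ = [23.9 ± √(23.9² − 4 × 1.951 × (21.45))] / (2 × 1.951) = (23.9 ± 20.10) / 3.901, giving tanθ = 0.9751 or 11.28.
θ = 44.28° or 84.93°; the smaller is 44.28°.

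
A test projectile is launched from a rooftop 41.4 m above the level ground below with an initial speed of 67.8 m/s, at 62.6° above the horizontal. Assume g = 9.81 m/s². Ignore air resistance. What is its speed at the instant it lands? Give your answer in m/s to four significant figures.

Resolve: vₓ = 67.80 cos 62.6° = 31.20 m/s and v_y0 = 67.80 sin 62.6° = 60.19 m/s.
With up positive and y = 0 at the ground: y(t) = 41.4 + (60.19) t − 4.905 t². Setting y = 0 and taking the positive root: t = [60.19 + √(60.19² + 2·9.81·41.4)] / 9.81 = (60.19 + 66.60) / 9.81 = 12.92 s.
Vertical velocity at impact: v_y = v_y0 − g t = 60.19 − 9.81 × 12.92 = −66.60 m/s.
Speed: |v| = √(vₓ² + v_y²) = √(31.20² + 66.60²) = 73.55 m/s.

73.55 m/s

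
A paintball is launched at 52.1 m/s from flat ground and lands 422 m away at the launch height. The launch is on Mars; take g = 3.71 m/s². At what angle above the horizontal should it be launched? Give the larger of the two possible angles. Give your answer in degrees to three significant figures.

From R = (v₀²/g) sin 2θ: sin 2θ = 3.71 × 422 / 2714.4 = 0.5768.
2θ = 35.22° or 180° − 35.22° = 144.8°, so θ = 17.61° or 72.39°.
The larger angle is 72.39°.

72.4°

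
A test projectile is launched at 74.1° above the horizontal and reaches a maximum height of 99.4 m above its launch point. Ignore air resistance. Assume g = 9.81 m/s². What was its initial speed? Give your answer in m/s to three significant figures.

At the peak v_y = 0, so v_y0 = √(2gH) = √(2 × 9.81 × 99.4) = 44.16 m/s.
v_y0 = v₀ sin θ ⇒ v₀ = 44.16 / sin 74.1° = 45.92 m/s.

45.9 m/s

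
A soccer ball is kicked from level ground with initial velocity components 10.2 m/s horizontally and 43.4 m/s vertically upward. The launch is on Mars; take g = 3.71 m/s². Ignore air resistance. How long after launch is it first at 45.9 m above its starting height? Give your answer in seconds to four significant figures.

1.110 s

Require v_y0 t − ½ g t² = 45.9, i.e. 1.855 t² − 43.40 t + 45.9 = 0.
t = [43.40 ± √(43.40² − 2·3.71·45.9)] / 3.71 = (43.40 ± 39.28) / 3.71, so t = 1.110 s or t = 22.29 s.
The first (ascending) time is 1.110 s.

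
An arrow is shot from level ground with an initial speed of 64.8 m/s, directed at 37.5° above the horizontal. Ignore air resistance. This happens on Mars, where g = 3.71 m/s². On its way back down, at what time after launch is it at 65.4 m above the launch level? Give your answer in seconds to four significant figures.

19.45 s

Resolve: vₓ = 64.80 cos 37.5° = 51.41 m/s and v_y0 = 64.80 sin 37.5° = 39.45 m/s.
Height y(t) = 39.45 t − 1.855 t² = 65.4 gives 1.855 t² − 39.45 t + 65.4 = 0.
Quadratic formula: t = (39.45 ± √1070.9) / 3.71 = (39.45 ± 32.72) / 3.71 → t = 1.812 s or 19.45 s.
The descending-branch root is 19.45 s.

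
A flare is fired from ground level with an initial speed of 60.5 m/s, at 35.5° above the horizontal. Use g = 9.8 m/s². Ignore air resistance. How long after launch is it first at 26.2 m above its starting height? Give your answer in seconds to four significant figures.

0.8454 s

vₓ = 60.50 cos 35.5° = 49.25 m/s; v_y0 = 60.50 sin 35.5° = 35.13 m/s.
Set y = v_y0 t − ½ g t² = 26.2: 4.900 t² − 35.13 t + 26.2 = 0.
t = [35.13 ± √(35.13² − 2·9.80·26.2)] / 9.80 = (35.13 ± 26.85) / 9.80, so t = 0.8454 s or t = 6.324 s.
The first (ascending) time is 0.8454 s.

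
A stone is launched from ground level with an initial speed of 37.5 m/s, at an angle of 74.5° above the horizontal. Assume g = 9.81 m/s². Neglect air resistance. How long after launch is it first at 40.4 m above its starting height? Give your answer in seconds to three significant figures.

Horizontal component vₓ = 37.50 cos 74.5° = 10.02 m/s; vertical v_y0 = 37.50 sin 74.5° = 36.14 m/s.
Height y(t) = 36.14 t − 4.905 t² = 40.4 gives 4.905 t² − 36.14 t + 40.4 = 0.
Quadratic formula: t = (36.14 ± √513.17) / 9.81 = (36.14 ± 22.65) / 9.81 → t = 1.374 s or 5.993 s.
The first (ascending) time is 1.374 s.

1.37 s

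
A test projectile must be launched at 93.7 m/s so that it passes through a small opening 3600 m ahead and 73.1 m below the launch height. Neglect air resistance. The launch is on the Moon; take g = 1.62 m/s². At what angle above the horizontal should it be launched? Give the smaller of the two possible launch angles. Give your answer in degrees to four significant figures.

Trajectory: y = x tanθ − g x² (1 + tan²θ)/(2v₀²). With x = 3600, y = −73.1, v₀ = 93.7, g = 1.62:
1196 tan²θ − 3600 tanθ + (1123) = 0.
tanθ = [3600 ± √(3600² − 4 × 1196 × (1123))] / (2 × 1196) = (3600 ± 2755) / 2391, giving tanθ = 0.3533 or 2.658.
θ = 19.46° or 69.38°; the smaller is 19.46°.

19.46°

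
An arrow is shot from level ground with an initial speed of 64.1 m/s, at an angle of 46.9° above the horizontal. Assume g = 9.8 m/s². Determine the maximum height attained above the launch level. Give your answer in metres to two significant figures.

110 m

vₓ = 64.10 cos 46.9° = 43.80 m/s; v_y0 = 64.10 sin 46.9° = 46.80 m/s.
Peak height H = v_y0² / (2g) = 2190.6 / 19.60 = 111.8 m.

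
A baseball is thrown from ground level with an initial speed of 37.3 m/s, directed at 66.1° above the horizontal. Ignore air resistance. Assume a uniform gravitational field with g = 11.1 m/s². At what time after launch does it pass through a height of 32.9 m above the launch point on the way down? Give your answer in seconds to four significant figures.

4.946 s

Horizontal component vₓ = 37.30 cos 66.1° = 15.11 m/s; vertical v_y0 = 37.30 sin 66.1° = 34.10 m/s.
Height y(t) = 34.10 t − 5.550 t² = 32.9 gives 5.550 t² − 34.10 t + 32.9 = 0.
Quadratic formula: t = (34.10 ± √432.54) / 11.1 = (34.10 ± 20.80) / 11.1 → t = 1.199 s or 4.946 s.
The descending-branch root is 4.946 s.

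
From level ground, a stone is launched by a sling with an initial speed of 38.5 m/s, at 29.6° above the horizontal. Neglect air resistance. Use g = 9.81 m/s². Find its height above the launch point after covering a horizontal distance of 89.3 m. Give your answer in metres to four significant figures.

15.82 m

Components: vₓ = 38.50 cos 29.6° = 33.48 m/s, v_y0 = 38.50 sin 29.6° = 19.02 m/s.
At x = 89.3 m, t = x/vₓ = 89.3/33.48 = 2.668 s.
Height: y = v_y0 t − ½ g t² = 19.02 × 2.668 − 4.905 × 2.668² = 50.73 − 34.90 = 15.82 m.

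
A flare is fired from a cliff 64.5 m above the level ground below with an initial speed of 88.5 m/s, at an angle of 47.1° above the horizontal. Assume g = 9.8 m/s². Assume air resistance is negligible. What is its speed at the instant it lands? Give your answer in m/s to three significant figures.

95.4 m/s

Horizontal component vₓ = 88.50 cos 47.1° = 60.24 m/s; vertical v_y0 = 88.50 sin 47.1° = 64.83 m/s.
With up positive and y = 0 at the ground: y(t) = 64.5 + (64.83) t − 4.900 t². Setting y = 0 and taking the positive root: t = [64.83 + √(64.83² + 2·9.80·64.5)] / 9.80 = (64.83 + 73.94) / 9.80 = 14.16 s.
Vertical velocity at impact: v_y = v_y0 − g t = 64.83 − 9.80 × 14.16 = −73.94 m/s.
Speed: |v| = √(vₓ² + v_y²) = √(60.24² + 73.94²) = 95.38 m/s.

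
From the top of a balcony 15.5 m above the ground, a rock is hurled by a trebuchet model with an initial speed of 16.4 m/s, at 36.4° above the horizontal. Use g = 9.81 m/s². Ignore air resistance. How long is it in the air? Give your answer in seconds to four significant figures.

Resolve: vₓ = 16.40 cos 36.4° = 13.20 m/s and v_y0 = 16.40 sin 36.4° = 9.732 m/s.
With up positive and y = 0 at the ground: y(t) = 15.5 + (9.732) t − 4.905 t². Setting y = 0 and taking the positive root: t = [9.732 + √(9.732² + 2·9.81·15.5)] / 9.81 = (9.732 + 19.97) / 9.81 = 3.028 s.

3.028 s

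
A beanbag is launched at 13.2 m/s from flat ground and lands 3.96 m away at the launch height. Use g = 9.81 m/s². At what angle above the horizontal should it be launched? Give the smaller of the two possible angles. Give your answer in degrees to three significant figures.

From R = (v₀²/g) sin 2θ: sin 2θ = 9.81 × 3.96 / 174.24 = 0.2230.
2θ = 12.88° or 180° − 12.88° = 167.1°, so θ = 6.441° or 83.56°.
The smaller angle is 6.441°.

6.44°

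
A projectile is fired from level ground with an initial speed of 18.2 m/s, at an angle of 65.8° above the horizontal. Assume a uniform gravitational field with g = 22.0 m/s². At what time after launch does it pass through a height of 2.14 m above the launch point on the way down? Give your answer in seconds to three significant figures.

Horizontal component vₓ = 18.20 cos 65.8° = 7.461 m/s; vertical v_y0 = 18.20 sin 65.8° = 16.60 m/s.
Require v_y0 t − ½ g t² = 2.14, i.e. 11.00 t² − 16.60 t + 2.14 = 0.
Quadratic formula: t = (16.60 ± √181.42) / 22.0 = (16.60 ± 13.47) / 22.0 → t = 0.1423 s or 1.367 s.
The descending-branch root is 1.367 s.

1.37 s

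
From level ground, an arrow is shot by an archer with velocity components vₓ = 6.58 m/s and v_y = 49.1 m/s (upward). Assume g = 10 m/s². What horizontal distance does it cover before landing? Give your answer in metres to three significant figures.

64.6 m

Flight time T = 2 v_y0 / g = 9.820 s.
Range: R = vₓ T = 6.580 × 9.820 = 64.62 m.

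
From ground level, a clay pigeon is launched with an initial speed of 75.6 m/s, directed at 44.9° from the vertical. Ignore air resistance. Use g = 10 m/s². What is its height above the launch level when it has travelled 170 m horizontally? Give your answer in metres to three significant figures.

120 m

Components: vₓ = 75.60 sin 44.9° = 53.36 m/s, v_y0 = 75.60 cos 44.9° = 53.55 m/s.
At x = 170 m, t = x/vₓ = 170/53.36 = 3.186 s.
Height: y = v_y0 t − ½ g t² = 53.55 × 3.186 − 5.000 × 3.186² = 170.6 − 50.74 = 119.9 m.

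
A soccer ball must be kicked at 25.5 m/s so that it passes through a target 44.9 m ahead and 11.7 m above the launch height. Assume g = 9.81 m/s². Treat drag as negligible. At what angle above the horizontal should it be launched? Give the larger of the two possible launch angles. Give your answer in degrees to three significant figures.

Trajectory: y = x tanθ − g x² (1 + tan²θ)/(2v₀²). With x = 44.9, y = 11.7, v₀ = 25.5, g = 9.81:
15.21 tan²θ − 44.9 tanθ + (26.91) = 0.
tanθ = [44.9 ± √(44.9² − 4 × 15.21 × (26.91))] / (2 × 15.21) = (44.9 ± 19.47) / 30.41, giving tanθ = 0.8360 or 2.117.
θ = 39.89° or 64.71°; the larger is 64.71°.

64.7°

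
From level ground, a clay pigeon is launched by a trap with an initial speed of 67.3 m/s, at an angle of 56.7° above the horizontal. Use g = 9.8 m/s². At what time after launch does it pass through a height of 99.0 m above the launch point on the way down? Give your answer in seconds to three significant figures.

Horizontal component vₓ = 67.30 cos 56.7° = 36.95 m/s; vertical v_y0 = 67.30 sin 56.7° = 56.25 m/s.
Set y = v_y0 t − ½ g t² = 99.0: 4.900 t² − 56.25 t + 99.0 = 0.
Quadratic formula: t = (56.25 ± √1223.6) / 9.80 = (56.25 ± 34.98) / 9.80 → t = 2.170 s or 9.309 s.
The descending-branch root is 9.309 s.

9.31 s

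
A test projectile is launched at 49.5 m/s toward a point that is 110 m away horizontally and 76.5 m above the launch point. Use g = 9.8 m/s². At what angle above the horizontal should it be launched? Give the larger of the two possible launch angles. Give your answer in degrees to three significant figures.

73.0°

Trajectory: y = x tanθ − g x² (1 + tan²θ)/(2v₀²). With x = 110, y = 76.5, v₀ = 49.5, g = 9.80:
24.20 tan²θ − 110 tanθ + (100.7) = 0.
tanθ = [110 ± √(110² − 4 × 24.20 × (100.7))] / (2 × 24.20) = (110 ± 48.51) / 48.40, giving tanθ = 1.271 or 3.275.
θ = 51.79° or 73.02°; the larger is 73.02°.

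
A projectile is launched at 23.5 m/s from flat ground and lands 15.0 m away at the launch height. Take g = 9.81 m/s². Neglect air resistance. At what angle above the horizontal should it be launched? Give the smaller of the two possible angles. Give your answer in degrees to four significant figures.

Level-ground range R = v₀² sin(2θ)/g ⇒ sin(2θ) = gR/v₀² = 9.81 × 15.0 / 23.5² = 0.2665.
2θ = 15.45° or 180° − 15.45° = 164.5°, so θ = 7.727° or 82.27°.
The smaller angle is 7.727°.

7.727°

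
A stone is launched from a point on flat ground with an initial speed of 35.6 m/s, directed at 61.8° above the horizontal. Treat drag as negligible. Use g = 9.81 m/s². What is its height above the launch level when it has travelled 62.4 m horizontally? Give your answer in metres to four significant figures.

Components: vₓ = 35.60 cos 61.8° = 16.82 m/s, v_y0 = 35.60 sin 61.8° = 31.37 m/s.
x = vₓ t ⇒ t = 62.4/16.82 = 3.709 s.
Height: y = v_y0 t − ½ g t² = 31.37 × 3.709 − 4.905 × 3.709² = 116.4 − 67.49 = 48.89 m.

48.89 m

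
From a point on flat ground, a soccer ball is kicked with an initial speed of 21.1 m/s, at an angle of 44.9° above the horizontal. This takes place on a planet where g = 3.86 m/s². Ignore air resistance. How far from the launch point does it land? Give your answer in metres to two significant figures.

vₓ = 21.10 cos 44.9° = 14.95 m/s; v_y0 = 21.10 sin 44.9° = 14.89 m/s.
Time aloft: T = 2 v_y0 / g = 2 × 14.89 / 3.86 = 7.717 s.
Range: R = vₓ T = 14.95 × 7.717 = 115.3 m.

120 m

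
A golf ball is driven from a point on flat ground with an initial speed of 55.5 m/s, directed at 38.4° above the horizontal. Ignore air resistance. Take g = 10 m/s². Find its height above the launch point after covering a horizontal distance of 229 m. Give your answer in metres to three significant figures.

Resolve: vₓ = 55.50 cos 38.4° = 43.49 m/s and v_y0 = 55.50 sin 38.4° = 34.47 m/s.
Time to reach x = 229 m: t = x/vₓ = 229/43.49 = 5.265 s.
Height: y = v_y0 t − ½ g t² = 34.47 × 5.265 − 5.000 × 5.265² = 181.5 − 138.6 = 42.90 m.

42.9 m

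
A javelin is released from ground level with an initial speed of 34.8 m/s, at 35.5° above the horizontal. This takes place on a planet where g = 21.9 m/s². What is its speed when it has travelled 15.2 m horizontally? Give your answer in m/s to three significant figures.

Horizontal component vₓ = 34.80 cos 35.5° = 28.33 m/s; vertical v_y0 = 34.80 sin 35.5° = 20.21 m/s.
At x = 15.2 m, t = x/vₓ = 15.2/28.33 = 0.5365 s.
Vertical velocity there: v_y = v_y0 − g t = 20.21 − 21.9 × 0.5365 = 8.459 m/s.
Speed: √(vₓ² + v_y²) = √(28.33² + 8.459²) = 29.57 m/s.

29.6 m/s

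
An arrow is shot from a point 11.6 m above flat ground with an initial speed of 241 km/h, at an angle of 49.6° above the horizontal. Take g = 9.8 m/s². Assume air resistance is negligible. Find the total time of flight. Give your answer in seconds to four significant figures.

10.63 s

Convert: 241 km/h = 241/3.6 = 66.94 m/s.
Horizontal component vₓ = 66.94 cos 49.6° = 43.39 m/s; vertical v_y0 = 66.94 sin 49.6° = 50.98 m/s.
With up positive and y = 0 at the ground: y(t) = 11.6 + (50.98) t − 4.900 t². Setting y = 0 and taking the positive root: t = [50.98 + √(50.98² + 2·9.80·11.6)] / 9.80 = (50.98 + 53.16) / 9.80 = 10.63 s.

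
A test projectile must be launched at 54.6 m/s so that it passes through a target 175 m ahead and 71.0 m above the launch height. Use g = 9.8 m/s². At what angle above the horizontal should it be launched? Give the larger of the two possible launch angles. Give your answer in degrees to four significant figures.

68.36°

Trajectory: y = x tanθ − g x² (1 + tan²θ)/(2v₀²). With x = 175, y = 71.0, v₀ = 54.6, g = 9.80:
50.34 tan²θ − 175 tanθ + (121.3) = 0.
tanθ = [175 ± √(175² − 4 × 50.34 × (121.3))] / (2 × 50.34) = (175 ± 78.70) / 100.7, giving tanθ = 0.9565 or 2.520.
θ = 43.73° or 68.36°; the larger is 68.36°.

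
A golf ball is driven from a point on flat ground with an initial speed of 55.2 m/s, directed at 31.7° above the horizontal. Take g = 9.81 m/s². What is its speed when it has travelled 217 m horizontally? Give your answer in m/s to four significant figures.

Components: vₓ = 55.20 cos 31.7° = 46.96 m/s, v_y0 = 55.20 sin 31.7° = 29.01 m/s.
x = vₓ t ⇒ t = 217/46.96 = 4.620 s.
Vertical velocity there: v_y = v_y0 − g t = 29.01 − 9.81 × 4.620 = −16.32 m/s.
Speed: √(vₓ² + v_y²) = √(46.96² + 16.32²) = 49.72 m/s.

49.72 m/s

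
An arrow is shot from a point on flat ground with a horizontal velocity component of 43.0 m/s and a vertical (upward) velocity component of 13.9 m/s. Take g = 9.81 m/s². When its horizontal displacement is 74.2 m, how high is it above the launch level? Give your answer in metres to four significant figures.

9.380 m

x = vₓ t ⇒ t = 74.2/43.00 = 1.726 s.
Height: y = v_y0 t − ½ g t² = 13.90 × 1.726 − 4.905 × 1.726² = 23.99 − 14.61 = 9.380 m.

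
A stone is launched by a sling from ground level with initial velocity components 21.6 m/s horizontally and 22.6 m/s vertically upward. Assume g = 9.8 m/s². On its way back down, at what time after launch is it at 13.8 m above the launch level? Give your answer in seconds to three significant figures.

Require v_y0 t − ½ g t² = 13.8, i.e. 4.900 t² − 22.60 t + 13.8 = 0.
Quadratic formula: t = (22.60 ± √240.28) / 9.80 = (22.60 ± 15.50) / 9.80 → t = 0.7244 s or 3.888 s.
The descending-branch root is 3.888 s.

3.89 s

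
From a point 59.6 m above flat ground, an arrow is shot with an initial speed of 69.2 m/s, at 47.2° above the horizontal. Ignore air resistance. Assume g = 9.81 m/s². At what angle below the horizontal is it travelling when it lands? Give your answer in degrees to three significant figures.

Components: vₓ = 69.20 cos 47.2° = 47.02 m/s, v_y0 = 69.20 sin 47.2° = 50.77 m/s.
The projectile lands when y = 59.6 + (50.77) t − ½·9.81·t² = 0. Positive root: t = (50.77 + √(50.77² + 2·9.81·59.6)) / 9.81 = (50.77 + 61.22) / 9.81 = 11.42 s.
At impact: v_y = v_y0 − g t = −61.22 m/s; vₓ = 47.02 m/s.
Angle below horizontal: arctan(|v_y|/vₓ) = arctan(61.22/47.02) = 52.47°.

52.5°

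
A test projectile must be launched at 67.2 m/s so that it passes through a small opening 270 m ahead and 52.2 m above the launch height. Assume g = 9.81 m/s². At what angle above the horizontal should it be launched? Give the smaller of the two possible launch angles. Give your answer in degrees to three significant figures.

30.5°

Trajectory: y = x tanθ − g x² (1 + tan²θ)/(2v₀²). With x = 270, y = 52.2, v₀ = 67.2, g = 9.81:
79.18 tan²θ − 270 tanθ + (131.4) = 0.
tanθ = [270 ± √(270² − 4 × 79.18 × (131.4))] / (2 × 79.18) = (270 ± 176.9) / 158.4, giving tanθ = 0.5880 or 2.822.
θ = 30.46° or 70.49°; the smaller is 30.46°.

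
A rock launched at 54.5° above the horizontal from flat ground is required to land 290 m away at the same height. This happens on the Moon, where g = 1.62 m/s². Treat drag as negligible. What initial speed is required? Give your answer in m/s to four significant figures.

22.29 m/s

On level ground R = v₀² sin 2θ / g ⇒ v₀ = √(gR / sin 2θ).
v₀ = √(1.62 × 290 / sin 109.0°) = √(469.8 / 0.9455) = √496.87 = 22.29 m/s.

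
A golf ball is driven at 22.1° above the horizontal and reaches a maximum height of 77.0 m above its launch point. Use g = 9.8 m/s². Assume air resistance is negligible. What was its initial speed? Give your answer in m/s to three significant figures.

At the peak v_y = 0, so v_y0 = √(2gH) = √(2 × 9.80 × 77.0) = 38.85 m/s.
v_y0 = v₀ sin θ ⇒ v₀ = 38.85 / sin 22.1° = 103.3 m/s.

103 m/s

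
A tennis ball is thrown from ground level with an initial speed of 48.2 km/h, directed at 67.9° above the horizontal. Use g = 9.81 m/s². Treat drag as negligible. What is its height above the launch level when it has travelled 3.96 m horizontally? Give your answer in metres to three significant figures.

Convert: 48.2 km/h = 48.2/3.6 = 13.39 m/s.
Components: vₓ = 13.39 cos 67.9° = 5.037 m/s, v_y0 = 13.39 sin 67.9° = 12.41 m/s.
Time to reach x = 3.96 m: t = x/vₓ = 3.96/5.037 = 0.7861 s.
Height: y = v_y0 t − ½ g t² = 12.41 × 0.7861 − 4.905 × 0.7861² = 9.752 − 3.031 = 6.721 m.

6.72 m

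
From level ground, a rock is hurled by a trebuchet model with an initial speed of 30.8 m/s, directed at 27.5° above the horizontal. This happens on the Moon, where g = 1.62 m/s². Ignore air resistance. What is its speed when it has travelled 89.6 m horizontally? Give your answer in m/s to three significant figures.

Horizontal component vₓ = 30.80 cos 27.5° = 27.32 m/s; vertical v_y0 = 30.80 sin 27.5° = 14.22 m/s.
x = vₓ t ⇒ t = 89.6/27.32 = 3.280 s.
Vertical velocity there: v_y = v_y0 − g t = 14.22 − 1.62 × 3.280 = 8.909 m/s.
Speed: √(vₓ² + v_y²) = √(27.32² + 8.909²) = 28.74 m/s.

28.7 m/s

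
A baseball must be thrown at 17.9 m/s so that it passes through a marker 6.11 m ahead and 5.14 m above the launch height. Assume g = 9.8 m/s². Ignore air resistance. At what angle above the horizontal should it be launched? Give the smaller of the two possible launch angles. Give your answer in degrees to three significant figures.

46.0°

Trajectory: y = x tanθ − g x² (1 + tan²θ)/(2v₀²). With x = 6.11, y = 5.14, v₀ = 17.9, g = 9.80:
0.5709 tan²θ − 6.11 tanθ + (5.711) = 0.
tanθ = [6.11 ± √(6.11² − 4 × 0.5709 × (5.711))] / (2 × 0.5709) = (6.11 ± 4.929) / 1.142, giving tanθ = 1.035 or 9.667.
θ = 45.98° or 84.09°; the smaller is 45.98°.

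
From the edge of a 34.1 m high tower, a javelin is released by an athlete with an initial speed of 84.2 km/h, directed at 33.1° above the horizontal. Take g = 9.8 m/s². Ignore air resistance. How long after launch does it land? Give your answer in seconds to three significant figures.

Convert: 84.2 km/h = 84.2/3.6 = 23.39 m/s.
vₓ = 23.39 cos 33.1° = 19.59 m/s; v_y0 = 23.39 sin 33.1° = 12.77 m/s.
The projectile lands when y = 34.1 + (12.77) t − ½·9.80·t² = 0. Positive root: t = (12.77 + √(12.77² + 2·9.80·34.1)) / 9.80 = (12.77 + 28.84) / 9.80 = 4.246 s.

4.25 s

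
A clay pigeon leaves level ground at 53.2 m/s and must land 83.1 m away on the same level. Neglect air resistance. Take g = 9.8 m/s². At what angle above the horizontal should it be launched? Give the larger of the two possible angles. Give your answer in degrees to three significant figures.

81.6°

From R = (v₀²/g) sin 2θ: sin 2θ = 9.80 × 83.1 / 2830.2 = 0.2877.
2θ = 16.72° or 180° − 16.72° = 163.3°, so θ = 8.361° or 81.64°.
The larger angle is 81.64°.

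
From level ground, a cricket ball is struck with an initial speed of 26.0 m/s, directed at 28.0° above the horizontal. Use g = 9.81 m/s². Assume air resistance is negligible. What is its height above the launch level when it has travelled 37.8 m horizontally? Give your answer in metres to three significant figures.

6.80 m

vₓ = 26.00 cos 28.0° = 22.96 m/s; v_y0 = 26.00 sin 28.0° = 12.21 m/s.
Time to reach x = 37.8 m: t = x/vₓ = 37.8/22.96 = 1.647 s.
Height: y = v_y0 t − ½ g t² = 12.21 × 1.647 − 4.905 × 1.647² = 20.10 − 13.30 = 6.800 m.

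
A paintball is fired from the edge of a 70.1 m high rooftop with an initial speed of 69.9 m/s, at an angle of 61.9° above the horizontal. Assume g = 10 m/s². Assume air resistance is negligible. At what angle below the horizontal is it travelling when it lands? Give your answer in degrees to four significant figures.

65.47°

Resolve: vₓ = 69.90 cos 61.9° = 32.92 m/s and v_y0 = 69.90 sin 61.9° = 61.66 m/s.
Vertical motion (up positive, ground at y = 0): 5.000 t² − (61.66) t − 70.1 = 0, so t = (61.66 + √(61.66² + 2·10.0·70.1)) / 10.0 = (61.66 + 72.14) / 10.0 = 13.38 s.
At impact: v_y = v_y0 − g t = −72.14 m/s; vₓ = 32.92 m/s.
Angle below horizontal: arctan(|v_y|/vₓ) = arctan(72.14/32.92) = 65.47°.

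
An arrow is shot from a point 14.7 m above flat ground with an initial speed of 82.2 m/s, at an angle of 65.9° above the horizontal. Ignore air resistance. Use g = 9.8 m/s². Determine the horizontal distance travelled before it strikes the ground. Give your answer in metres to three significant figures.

520 m

Horizontal component vₓ = 82.20 cos 65.9° = 33.56 m/s; vertical v_y0 = 82.20 sin 65.9° = 75.03 m/s.
With up positive and y = 0 at the ground: y(t) = 14.7 + (75.03) t − 4.900 t². Setting y = 0 and taking the positive root: t = [75.03 + √(75.03² + 2·9.80·14.7)] / 9.80 = (75.03 + 76.93) / 9.80 = 15.51 s.
Horizontal distance: R = vₓ t = 33.56 × 15.51 = 520.5 m.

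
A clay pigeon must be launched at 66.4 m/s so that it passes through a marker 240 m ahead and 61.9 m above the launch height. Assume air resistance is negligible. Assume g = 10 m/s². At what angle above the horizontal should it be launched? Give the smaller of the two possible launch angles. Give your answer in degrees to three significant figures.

32.7°

Trajectory: y = x tanθ − g x² (1 + tan²θ)/(2v₀²). With x = 240, y = 61.9, v₀ = 66.4, g = 10.0:
65.32 tan²θ − 240 tanθ + (127.2) = 0.
tanθ = [240 ± √(240² − 4 × 65.32 × (127.2))] / (2 × 65.32) = (240 ± 156.1) / 130.6, giving tanθ = 0.6424 or 3.032.
θ = 32.72° or 71.75°; the smaller is 32.72°.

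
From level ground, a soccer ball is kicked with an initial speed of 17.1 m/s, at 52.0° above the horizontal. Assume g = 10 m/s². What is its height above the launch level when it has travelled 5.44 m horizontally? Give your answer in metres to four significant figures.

Horizontal component vₓ = 17.10 cos 52.0° = 10.53 m/s; vertical v_y0 = 17.10 sin 52.0° = 13.47 m/s.
Time to reach x = 5.44 m: t = x/vₓ = 5.44/10.53 = 0.5167 s.
Height: y = v_y0 t − ½ g t² = 13.47 × 0.5167 − 5.000 × 0.5167² = 6.963 − 1.335 = 5.628 m.

5.628 m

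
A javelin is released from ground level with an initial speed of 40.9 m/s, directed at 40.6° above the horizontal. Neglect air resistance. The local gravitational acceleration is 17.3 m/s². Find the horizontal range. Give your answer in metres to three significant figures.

Resolve: vₓ = 40.90 cos 40.6° = 31.05 m/s and v_y0 = 40.90 sin 40.6° = 26.62 m/s.
Time aloft: T = 2 v_y0 / g = 2 × 26.62 / 17.3 = 3.077 s.
Horizontal distance R = vₓ T = 31.05 × 3.077 = 95.56 m.

95.6 m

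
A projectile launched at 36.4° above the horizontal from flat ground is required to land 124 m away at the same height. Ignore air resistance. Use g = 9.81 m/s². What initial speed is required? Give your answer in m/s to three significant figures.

From R = (v₀² / g) sin 2θ: v₀ = √(gR / sin 2θ).
v₀ = √(9.81 × 124 / sin 72.80°) = √(1216 / 0.9553) = √1273.4 = 35.68 m/s.

35.7 m/s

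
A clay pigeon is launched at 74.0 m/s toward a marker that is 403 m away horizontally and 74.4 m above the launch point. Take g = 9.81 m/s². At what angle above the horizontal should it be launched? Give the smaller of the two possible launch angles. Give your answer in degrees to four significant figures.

Trajectory: y = x tanθ − g x² (1 + tan²θ)/(2v₀²). With x = 403, y = 74.4, v₀ = 74.0, g = 9.81:
145.5 tan²θ − 403 tanθ + (219.9) = 0.
tanθ = [403 ± √(403² − 4 × 145.5 × (219.9))] / (2 × 145.5) = (403 ± 185.6) / 290.9, giving tanθ = 0.7470 or 2.023.
θ = 36.76° or 63.70°; the smaller is 36.76°.

36.76°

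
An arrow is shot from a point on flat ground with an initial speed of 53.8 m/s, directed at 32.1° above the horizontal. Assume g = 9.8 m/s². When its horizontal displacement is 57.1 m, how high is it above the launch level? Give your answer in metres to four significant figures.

28.13 m

Components: vₓ = 53.80 cos 32.1° = 45.58 m/s, v_y0 = 53.80 sin 32.1° = 28.59 m/s.
x = vₓ t ⇒ t = 57.1/45.58 = 1.253 s.
Height: y = v_y0 t − ½ g t² = 28.59 × 1.253 − 4.900 × 1.253² = 35.82 − 7.692 = 28.13 m.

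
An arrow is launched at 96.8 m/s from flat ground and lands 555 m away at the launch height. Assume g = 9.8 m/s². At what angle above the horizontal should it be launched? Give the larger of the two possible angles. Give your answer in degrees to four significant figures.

72.26°

Level-ground range R = v₀² sin(2θ)/g ⇒ sin(2θ) = gR/v₀² = 9.80 × 555 / 96.8² = 0.5805.
2θ = 35.48° or 180° − 35.48° = 144.5°, so θ = 17.74° or 72.26°.
The larger angle is 72.26°.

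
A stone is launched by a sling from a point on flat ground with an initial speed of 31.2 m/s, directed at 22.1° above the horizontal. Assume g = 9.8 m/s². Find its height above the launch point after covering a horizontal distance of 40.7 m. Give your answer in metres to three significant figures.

Resolve: vₓ = 31.20 cos 22.1° = 28.91 m/s and v_y0 = 31.20 sin 22.1° = 11.74 m/s.
At x = 40.7 m, t = x/vₓ = 40.7/28.91 = 1.408 s.
Height: y = v_y0 t − ½ g t² = 11.74 × 1.408 − 4.900 × 1.408² = 16.53 − 9.713 = 6.813 m.

6.81 m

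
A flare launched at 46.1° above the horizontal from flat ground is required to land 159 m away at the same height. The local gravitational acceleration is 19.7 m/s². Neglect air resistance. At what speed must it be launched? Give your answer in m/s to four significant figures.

55.99 m/s

From R = (v₀² / g) sin 2θ: v₀ = √(gR / sin 2θ).
v₀ = √(19.7 × 159 / sin 92.20°) = √(3132 / 0.9993) = √3134.6 = 55.99 m/s.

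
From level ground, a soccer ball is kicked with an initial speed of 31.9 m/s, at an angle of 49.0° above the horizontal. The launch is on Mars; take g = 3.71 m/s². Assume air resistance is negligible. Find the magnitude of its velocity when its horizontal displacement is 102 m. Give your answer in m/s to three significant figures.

21.8 m/s

vₓ = 31.90 cos 49.0° = 20.93 m/s; v_y0 = 31.90 sin 49.0° = 24.08 m/s.
At x = 102 m, t = x/vₓ = 102/20.93 = 4.874 s.
Vertical velocity there: v_y = v_y0 − g t = 24.08 − 3.71 × 4.874 = 5.993 m/s.
Speed: √(vₓ² + v_y²) = √(20.93² + 5.993²) = 21.77 m/s.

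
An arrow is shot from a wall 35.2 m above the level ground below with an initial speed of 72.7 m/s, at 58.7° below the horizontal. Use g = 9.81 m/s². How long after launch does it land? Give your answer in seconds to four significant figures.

vₓ = 72.70 cos 58.7° = 37.77 m/s; v_y0 = −62.12 m/s (downward).
The projectile lands when y = 35.2 + (−62.12) t − ½·9.81·t² = 0. Positive root: t = (−62.12 + √(62.12² + 2·9.81·35.2)) / 9.81 = (−62.12 + 67.45) / 9.81 = 0.5433 s.

0.5433 s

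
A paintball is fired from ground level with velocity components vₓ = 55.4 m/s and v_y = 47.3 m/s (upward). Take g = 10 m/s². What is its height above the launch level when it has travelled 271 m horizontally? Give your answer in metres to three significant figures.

Time to reach x = 271 m: t = x/vₓ = 271/55.40 = 4.892 s.
Height: y = v_y0 t − ½ g t² = 47.30 × 4.892 − 5.000 × 4.892² = 231.4 − 119.6 = 111.7 m.

112 m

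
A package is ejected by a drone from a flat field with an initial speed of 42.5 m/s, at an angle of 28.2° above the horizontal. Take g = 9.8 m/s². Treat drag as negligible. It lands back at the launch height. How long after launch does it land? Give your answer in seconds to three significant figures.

vₓ = 42.50 cos 28.2° = 37.46 m/s; v_y0 = 42.50 sin 28.2° = 20.08 m/s.
Landing at launch height ⇒ T = 2 v_y0 / g = 2 × 20.08 / 9.80 = 4.099 s.

4.10 s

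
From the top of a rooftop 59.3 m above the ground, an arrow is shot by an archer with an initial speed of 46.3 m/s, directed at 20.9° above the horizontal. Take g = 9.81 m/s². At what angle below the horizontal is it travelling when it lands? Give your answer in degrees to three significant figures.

41.2°

vₓ = 46.30 cos 20.9° = 43.25 m/s; v_y0 = 46.30 sin 20.9° = 16.52 m/s.
With up positive and y = 0 at the ground: y(t) = 59.3 + (16.52) t − 4.905 t². Setting y = 0 and taking the positive root: t = [16.52 + √(16.52² + 2·9.81·59.3)] / 9.81 = (16.52 + 37.90) / 9.81 = 5.547 s.
At impact: v_y = v_y0 − g t = −37.90 m/s; vₓ = 43.25 m/s.
Angle below horizontal: arctan(|v_y|/vₓ) = arctan(37.90/43.25) = 41.22°.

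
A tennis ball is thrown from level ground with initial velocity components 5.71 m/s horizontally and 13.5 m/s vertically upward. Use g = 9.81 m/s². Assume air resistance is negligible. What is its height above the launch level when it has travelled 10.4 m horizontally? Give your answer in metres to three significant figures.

8.32 m

Time to reach x = 10.4 m: t = x/vₓ = 10.4/5.710 = 1.821 s.
Height: y = v_y0 t − ½ g t² = 13.50 × 1.821 − 4.905 × 1.821² = 24.59 − 16.27 = 8.317 m.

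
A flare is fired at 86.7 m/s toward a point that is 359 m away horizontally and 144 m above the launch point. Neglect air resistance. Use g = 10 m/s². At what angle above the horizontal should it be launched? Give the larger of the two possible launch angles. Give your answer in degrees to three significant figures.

73.6°

Trajectory: y = x tanθ − g x² (1 + tan²θ)/(2v₀²). With x = 359, y = 144, v₀ = 86.7, g = 10.0:
85.73 tan²θ − 359 tanθ + (229.7) = 0.
tanθ = [359 ± √(359² − 4 × 85.73 × (229.7))] / (2 × 85.73) = (359 ± 223.8) / 171.5, giving tanθ = 0.7883 or 3.399.
θ = 38.25° or 73.61°; the larger is 73.61°.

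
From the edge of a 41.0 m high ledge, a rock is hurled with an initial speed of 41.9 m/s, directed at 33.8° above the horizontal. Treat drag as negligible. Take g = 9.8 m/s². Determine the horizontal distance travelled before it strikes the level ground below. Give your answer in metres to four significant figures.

213.2 m

vₓ = 41.90 cos 33.8° = 34.82 m/s; v_y0 = 41.90 sin 33.8° = 23.31 m/s.
With up positive and y = 0 at the ground: y(t) = 41.0 + (23.31) t − 4.900 t². Setting y = 0 and taking the positive root: t = [23.31 + √(23.31² + 2·9.80·41.0)] / 9.80 = (23.31 + 36.70) / 9.80 = 6.123 s.
Horizontal distance: R = vₓ t = 34.82 × 6.123 = 213.2 m.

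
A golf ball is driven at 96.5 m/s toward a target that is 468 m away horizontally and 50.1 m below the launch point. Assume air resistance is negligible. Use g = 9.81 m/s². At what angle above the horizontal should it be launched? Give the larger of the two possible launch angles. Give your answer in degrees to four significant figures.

75.66°

Trajectory: y = x tanθ − g x² (1 + tan²θ)/(2v₀²). With x = 468, y = −50.1, v₀ = 96.5, g = 9.81:
115.4 tan²θ − 468 tanθ + (65.27) = 0.
tanθ = [468 ± √(468² − 4 × 115.4 × (65.27))] / (2 × 115.4) = (468 ± 434.6) / 230.7, giving tanθ = 0.1446 or 3.912.
θ = 8.229° or 75.66°; the larger is 75.66°.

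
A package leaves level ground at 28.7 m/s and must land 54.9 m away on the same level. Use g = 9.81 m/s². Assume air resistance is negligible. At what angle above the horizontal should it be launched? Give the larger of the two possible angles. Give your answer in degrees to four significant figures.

69.58°

From R = (v₀²/g) sin 2θ: sin 2θ = 9.81 × 54.9 / 823.69 = 0.6538.
2θ = 40.83° or 180° − 40.83° = 139.2°, so θ = 20.42° or 69.58°.
The larger angle is 69.58°.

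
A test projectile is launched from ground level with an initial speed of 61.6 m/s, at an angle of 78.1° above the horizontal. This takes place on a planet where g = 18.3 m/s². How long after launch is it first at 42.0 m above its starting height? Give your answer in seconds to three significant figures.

Resolve: vₓ = 61.60 cos 78.1° = 12.70 m/s and v_y0 = 61.60 sin 78.1° = 60.28 m/s.
Set y = v_y0 t − ½ g t² = 42.0: 9.150 t² − 60.28 t + 42.0 = 0.
t = [60.28 ± √(60.28² − 2·18.3·42.0)] / 18.3 = (60.28 ± 45.78) / 18.3, so t = 0.7920 s or t = 5.796 s.
The first (ascending) time is 0.7920 s.

0.792 s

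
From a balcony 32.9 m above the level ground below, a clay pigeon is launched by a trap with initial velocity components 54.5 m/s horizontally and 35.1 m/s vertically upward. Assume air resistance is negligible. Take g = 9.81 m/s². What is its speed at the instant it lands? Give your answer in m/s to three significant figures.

69.6 m/s

The projectile lands when y = 32.9 + (35.10) t − ½·9.81·t² = 0. Positive root: t = (35.10 + √(35.10² + 2·9.81·32.9)) / 9.81 = (35.10 + 43.33) / 9.81 = 7.995 s.
Vertical velocity at impact: v_y = v_y0 − g t = 35.10 − 9.81 × 7.995 = −43.33 m/s.
Speed: |v| = √(vₓ² + v_y²) = √(54.50² + 43.33²) = 69.63 m/s.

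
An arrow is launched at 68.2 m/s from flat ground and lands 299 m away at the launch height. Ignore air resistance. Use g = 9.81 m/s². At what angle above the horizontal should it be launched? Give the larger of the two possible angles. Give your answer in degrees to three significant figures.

From R = (v₀²/g) sin 2θ: sin 2θ = 9.81 × 299 / 4651.2 = 0.6306.
2θ = 39.10° or 180° − 39.10° = 140.9°, so θ = 19.55° or 70.45°.
The larger angle is 70.45°.

70.5°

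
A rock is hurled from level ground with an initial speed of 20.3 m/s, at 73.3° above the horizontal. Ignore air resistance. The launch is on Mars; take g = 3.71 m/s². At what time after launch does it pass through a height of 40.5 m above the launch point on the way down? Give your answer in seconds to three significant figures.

Components: vₓ = 20.30 cos 73.3° = 5.833 m/s, v_y0 = 20.30 sin 73.3° = 19.44 m/s.
Height y(t) = 19.44 t − 1.855 t² = 40.5 gives 1.855 t² − 19.44 t + 40.5 = 0.
t = [19.44 ± √(19.44² − 2·3.71·40.5)] / 3.71 = (19.44 ± 8.806) / 3.71, so t = 2.867 s or t = 7.615 s.
The descending-branch root is 7.615 s.

7.61 s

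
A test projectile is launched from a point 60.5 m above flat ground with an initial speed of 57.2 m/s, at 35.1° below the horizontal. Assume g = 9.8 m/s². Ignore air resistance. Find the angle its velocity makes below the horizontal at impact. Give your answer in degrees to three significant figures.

Horizontal component vₓ = 57.20 cos 35.1° = 46.80 m/s; vertical v_y0 = −32.89 m/s (downward).
Vertical motion (up positive, ground at y = 0): 4.900 t² − (−32.89) t − 60.5 = 0, so t = (−32.89 + √(32.89² + 2·9.80·60.5)) / 9.80 = (−32.89 + 47.62) / 9.80 = 1.503 s.
At impact: v_y = v_y0 − g t = −47.62 m/s; vₓ = 46.80 m/s.
Angle below horizontal: arctan(|v_y|/vₓ) = arctan(47.62/46.80) = 45.50°.

45.5°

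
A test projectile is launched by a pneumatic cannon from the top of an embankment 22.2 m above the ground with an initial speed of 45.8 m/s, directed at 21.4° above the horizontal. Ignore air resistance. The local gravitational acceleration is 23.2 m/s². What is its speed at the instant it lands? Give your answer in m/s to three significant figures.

55.9 m/s

Resolve: vₓ = 45.80 cos 21.4° = 42.64 m/s and v_y0 = 45.80 sin 21.4° = 16.71 m/s.
The projectile lands when y = 22.2 + (16.71) t − ½·23.2·t² = 0. Positive root: t = (16.71 + √(16.71² + 2·23.2·22.2)) / 23.2 = (16.71 + 36.18) / 23.2 = 2.280 s.
Vertical velocity at impact: v_y = v_y0 − g t = 16.71 − 23.2 × 2.280 = −36.18 m/s.
Speed: |v| = √(vₓ² + v_y²) = √(42.64² + 36.18²) = 55.93 m/s.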